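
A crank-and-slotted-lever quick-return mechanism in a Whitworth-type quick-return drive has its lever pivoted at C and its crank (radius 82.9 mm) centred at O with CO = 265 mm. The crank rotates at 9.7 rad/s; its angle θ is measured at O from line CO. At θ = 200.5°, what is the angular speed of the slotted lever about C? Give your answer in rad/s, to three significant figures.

ω = 9.7 rad/s
Crank pin A relative to C: A = (d + r cosθ, r sinθ); lever angle φ = atan2(r sinθ, d + r cosθ).
Differentiating tanφ: φ̇ = rω(d cosθ + r)/(d² + r² + 2dr cosθ).
d² + r² + 2dr cosθ = |CA|² = 0.0359428 m²;  d cosθ + r = -0.16532 m.
|ω_lever| = |0.0829·9.7·-0.16532| / 0.0359428 = 3.6986 rad/s.

3.70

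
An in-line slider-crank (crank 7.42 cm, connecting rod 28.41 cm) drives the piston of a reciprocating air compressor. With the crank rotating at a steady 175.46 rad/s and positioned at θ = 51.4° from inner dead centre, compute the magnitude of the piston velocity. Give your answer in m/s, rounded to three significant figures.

11.9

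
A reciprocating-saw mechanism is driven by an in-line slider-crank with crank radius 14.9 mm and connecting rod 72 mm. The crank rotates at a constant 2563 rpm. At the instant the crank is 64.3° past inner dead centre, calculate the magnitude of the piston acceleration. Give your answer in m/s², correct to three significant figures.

326

ω = 2π·2563/60 = 268.4 rad/s
x(θ) = r cosθ + √(L² − r² sin²θ); with ω constant, a = ω²·d²x/dθ².
d²x/dθ² = −r cosθ − r²(cos2θ)/√u − r⁴ sin²2θ/(4u^{3/2}),  u = L² − r² sin²θ = 0.00500374 m².
Substituting r = 0.0149 m, L = 0.072 m, θ = 64.3°: d²x/dθ² = -0.0045247 m.
a = ω²·d²x/dθ² = (268.4)²·(-0.0045247) = -325.95 m/s²;  |a| = 325.95 m/s².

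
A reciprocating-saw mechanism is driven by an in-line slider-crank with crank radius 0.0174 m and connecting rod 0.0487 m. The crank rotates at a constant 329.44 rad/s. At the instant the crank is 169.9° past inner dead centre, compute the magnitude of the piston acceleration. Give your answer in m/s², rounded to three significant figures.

1220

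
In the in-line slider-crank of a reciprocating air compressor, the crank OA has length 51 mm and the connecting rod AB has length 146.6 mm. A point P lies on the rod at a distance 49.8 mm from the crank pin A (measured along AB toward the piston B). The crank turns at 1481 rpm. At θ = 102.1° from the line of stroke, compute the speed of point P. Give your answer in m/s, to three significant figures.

7.61

ω = 155.1 rad/s.  Crank-pin speed |V_A| = rω = 7.9096 m/s, perpendicular to OA.
Rod angle: sinφ = −(r/L) sinθ ⇒ φ = -19.886°; ω_rod = −rω cosθ/√(L²−r²sin²θ) = +12.027 rad/s.
V_P = V_A + ω_rod × AP, with AP = 0.0498 m along the rod.
Components: V_Px = −rω sinθ − a·ω_rod·sinφ = -7.5301 m/s;  V_Py = rω cosθ + a·ω_rod·cosφ = -1.0948 m/s.
|V_P| = √(V_Px² + V_Py²) = 7.6093 m/s.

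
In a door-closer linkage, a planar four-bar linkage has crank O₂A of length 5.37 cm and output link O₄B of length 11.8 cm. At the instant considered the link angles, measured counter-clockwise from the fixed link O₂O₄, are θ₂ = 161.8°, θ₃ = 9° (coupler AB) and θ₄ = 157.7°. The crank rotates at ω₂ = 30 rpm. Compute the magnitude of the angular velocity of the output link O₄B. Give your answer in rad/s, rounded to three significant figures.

ω₂ = 3.142 rad/s (from 30 rpm).
Differentiating the loop-closure r₂e^{iθ₂}+r₃e^{iθ₃}=r₁+r₄e^{iθ₄} gives r₂ω₂e^{iθ₂}+r₃ω₃e^{iθ₃}=r₄ω₄e^{iθ₄}.
Eliminating the other unknown: ω₄ = r₂ω₂ sin(θ₂−θ₃) / [r₄ sin(θ₄−θ₃)].
Numerator sine = +0.45710; denominator sine = +0.51952.
Result = 0.0537·3.142·(+0.45710) / (0.118·(+0.51952)) = +1.2579 rad/s; magnitude 1.2579 rad/s.

1.26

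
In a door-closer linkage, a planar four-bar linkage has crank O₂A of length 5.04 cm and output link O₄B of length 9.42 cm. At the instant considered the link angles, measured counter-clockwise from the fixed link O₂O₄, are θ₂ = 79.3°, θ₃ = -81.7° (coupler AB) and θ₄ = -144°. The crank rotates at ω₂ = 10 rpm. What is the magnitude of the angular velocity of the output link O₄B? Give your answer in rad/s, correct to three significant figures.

0.206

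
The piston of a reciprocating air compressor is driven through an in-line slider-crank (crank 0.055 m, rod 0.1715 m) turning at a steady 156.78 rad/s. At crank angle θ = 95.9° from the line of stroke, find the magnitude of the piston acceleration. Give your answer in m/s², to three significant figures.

ω = 156.8 rad/s
x(θ) = r cosθ + √(L² − r² sin²θ); with ω constant, a = ω²·d²x/dθ².
d²x/dθ² = −r cosθ − r²(cos2θ)/√u − r⁴ sin²2θ/(4u^{3/2}),  u = L² − r² sin²θ = 0.0264192 m².
Substituting r = 0.055 m, L = 0.1715 m, θ = 95.9°: d²x/dθ² = +0.023849 m.
a = ω²·d²x/dθ² = (156.8)²·(+0.023849) = +586.2 m/s²;  |a| = 586.2 m/s².

586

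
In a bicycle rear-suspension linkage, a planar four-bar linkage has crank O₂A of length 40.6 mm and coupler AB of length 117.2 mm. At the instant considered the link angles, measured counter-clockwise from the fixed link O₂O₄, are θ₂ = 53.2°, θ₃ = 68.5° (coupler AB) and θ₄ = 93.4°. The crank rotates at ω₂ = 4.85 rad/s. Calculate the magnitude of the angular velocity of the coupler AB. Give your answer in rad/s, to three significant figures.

2.58

ω₂ = 4.85 rad/s
Differentiating the loop-closure r₂e^{iθ₂}+r₃e^{iθ₃}=r₁+r₄e^{iθ₄} gives r₂ω₂e^{iθ₂}+r₃ω₃e^{iθ₃}=r₄ω₄e^{iθ₄}.
Eliminating the other unknown: ω₃ = r₂ω₂ sin(θ₄−θ₂) / [r₃ sin(θ₃−θ₄)].
Numerator sine = +0.64546; denominator sine = -0.42104.
Result = 0.0406·4.85·(+0.64546) / (0.1172·(-0.42104)) = -2.5757 rad/s; magnitude 2.5757 rad/s.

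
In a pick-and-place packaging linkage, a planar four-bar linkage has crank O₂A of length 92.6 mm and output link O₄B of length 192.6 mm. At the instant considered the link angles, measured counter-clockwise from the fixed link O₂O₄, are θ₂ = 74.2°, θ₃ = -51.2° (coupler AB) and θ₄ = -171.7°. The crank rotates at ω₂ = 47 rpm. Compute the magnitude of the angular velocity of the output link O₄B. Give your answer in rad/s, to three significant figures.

ω₂ = 4.922 rad/s (from 47 rpm).
Differentiating the loop-closure r₂e^{iθ₂}+r₃e^{iθ₃}=r₁+r₄e^{iθ₄} gives r₂ω₂e^{iθ₂}+r₃ω₃e^{iθ₃}=r₄ω₄e^{iθ₄}.
Eliminating the other unknown: ω₄ = r₂ω₂ sin(θ₂−θ₃) / [r₄ sin(θ₄−θ₃)].
Numerator sine = +0.81513; denominator sine = -0.86163.
Result = 0.0926·4.922·(+0.81513) / (0.1926·(-0.86163)) = -2.2387 rad/s; magnitude 2.2387 rad/s.

2.24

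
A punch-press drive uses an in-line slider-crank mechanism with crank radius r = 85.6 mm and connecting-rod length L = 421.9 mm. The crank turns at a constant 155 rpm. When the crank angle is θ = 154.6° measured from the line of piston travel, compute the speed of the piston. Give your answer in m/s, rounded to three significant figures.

0.486

ω = 2π·155/60 = 16.23 rad/s
For an in-line slider-crank, x = r cosθ + √(L² − r² sin²θ), so v = −rω sinθ·[1 + r cosθ/√(L² − r² sin²θ)].
With r = 0.0856 m, L = 0.4219 m, θ = 154.6°: √(L² − r² sin²θ) = 0.4203 m.
v = −0.0856·16.23·0.42894·[1 + 0.0856·-0.90334/0.4203] = -0.48633 m/s.
|v| = 0.48633 m/s.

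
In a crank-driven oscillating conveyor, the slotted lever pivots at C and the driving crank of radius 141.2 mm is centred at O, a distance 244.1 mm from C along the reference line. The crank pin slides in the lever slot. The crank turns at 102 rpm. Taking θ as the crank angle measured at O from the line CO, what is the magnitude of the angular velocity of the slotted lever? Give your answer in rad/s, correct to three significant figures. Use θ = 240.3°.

0.673

ω = 10.68 rad/s (from 102 rpm).
Crank pin A relative to C: A = (d + r cosθ, r sinθ); lever angle φ = atan2(r sinθ, d + r cosθ).
Differentiating tanφ: φ̇ = rω(d cosθ + r)/(d² + r² + 2dr cosθ).
d² + r² + 2dr cosθ = |CA|² = 0.0453684 m²;  d cosθ + r = +0.020259 m.
|ω_lever| = |0.1412·10.68·+0.020259| / 0.0453684 = 0.67347 rad/s.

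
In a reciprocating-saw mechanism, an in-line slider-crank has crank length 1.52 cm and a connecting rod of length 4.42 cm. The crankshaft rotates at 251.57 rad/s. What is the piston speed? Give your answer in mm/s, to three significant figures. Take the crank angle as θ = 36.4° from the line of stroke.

2910

ω = 251.6 rad/s
For an in-line slider-crank, x = r cosθ + √(L² − r² sin²θ), so v = −rω sinθ·[1 + r cosθ/√(L² − r² sin²θ)].
With r = 0.0152 m, L = 0.0442 m, θ = 36.4°: √(L² − r² sin²θ) = 0.04327 m.
v = −0.0152·251.6·0.59342·[1 + 0.0152·0.80489/0.04327] = -2.9107 m/s.
|v| = 2.9107 m/s = 2910.7 mm/s.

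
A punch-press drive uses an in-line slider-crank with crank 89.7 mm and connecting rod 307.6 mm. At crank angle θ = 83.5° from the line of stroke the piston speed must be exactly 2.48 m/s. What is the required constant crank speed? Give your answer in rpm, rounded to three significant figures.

257

For an in-line slider-crank, |v_piston| = rω|sinθ|·[1 + r cosθ/√(L² − r² sin²θ)].
With r = 0.0897 m, L = 0.3076 m, θ = 83.5°: the bracketed kinematic factor |dx/dθ| = 0.092197 m.
ω = v/|dx/dθ| = 2.48/0.092197 = 26.899 rad/s.
N = 60ω/(2π) = 256.86 rpm.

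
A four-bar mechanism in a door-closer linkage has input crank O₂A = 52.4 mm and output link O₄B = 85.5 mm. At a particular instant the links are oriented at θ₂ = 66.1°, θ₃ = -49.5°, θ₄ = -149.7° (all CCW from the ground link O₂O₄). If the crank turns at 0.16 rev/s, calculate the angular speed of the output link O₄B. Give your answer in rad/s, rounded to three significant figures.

ω₂ = 1.005 rad/s (from 0.16 rev/s).
Differentiating the loop-closure r₂e^{iθ₂}+r₃e^{iθ₃}=r₁+r₄e^{iθ₄} gives r₂ω₂e^{iθ₂}+r₃ω₃e^{iθ₃}=r₄ω₄e^{iθ₄}.
Eliminating the other unknown: ω₄ = r₂ω₂ sin(θ₂−θ₃) / [r₄ sin(θ₄−θ₃)].
Numerator sine = +0.90183; denominator sine = -0.98420.
Result = 0.0524·1.005·(+0.90183) / (0.0855·(-0.98420)) = -0.56456 rad/s; magnitude 0.56456 rad/s.

0.565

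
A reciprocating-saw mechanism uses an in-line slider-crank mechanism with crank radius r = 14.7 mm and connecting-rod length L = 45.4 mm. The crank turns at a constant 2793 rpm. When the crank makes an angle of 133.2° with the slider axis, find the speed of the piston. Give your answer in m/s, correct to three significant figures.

ω = 2π·2793/60 = 292.5 rad/s
For an in-line slider-crank, x = r cosθ + √(L² − r² sin²θ), so v = −rω sinθ·[1 + r cosθ/√(L² − r² sin²θ)].
With r = 0.0147 m, L = 0.0454 m, θ = 133.2°: √(L² − r² sin²θ) = 0.044117 m.
v = −0.0147·292.5·0.72897·[1 + 0.0147·-0.68455/0.044117] = -2.4193 m/s.
|v| = 2.4193 m/s.

2.42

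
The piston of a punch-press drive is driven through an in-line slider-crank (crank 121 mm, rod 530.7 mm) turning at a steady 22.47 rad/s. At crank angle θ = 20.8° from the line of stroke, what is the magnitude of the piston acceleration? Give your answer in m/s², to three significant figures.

67.6

ω = 22.47 rad/s
x(θ) = r cosθ + √(L² − r² sin²θ); with ω constant, a = ω²·d²x/dθ².
d²x/dθ² = −r cosθ − r²(cos2θ)/√u − r⁴ sin²2θ/(4u^{3/2}),  u = L² − r² sin²θ = 0.279796 m².
Substituting r = 0.121 m, L = 0.5307 m, θ = 20.8°: d²x/dθ² = -0.13397 m.
a = ω²·d²x/dθ² = (22.47)²·(-0.13397) = -67.642 m/s²;  |a| = 67.642 m/s².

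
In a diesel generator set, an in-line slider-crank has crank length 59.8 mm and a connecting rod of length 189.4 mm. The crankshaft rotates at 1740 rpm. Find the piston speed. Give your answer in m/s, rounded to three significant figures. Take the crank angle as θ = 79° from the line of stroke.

ω = 2π·1740/60 = 182.2 rad/s
For an in-line slider-crank, x = r cosθ + √(L² − r² sin²θ), so v = −rω sinθ·[1 + r cosθ/√(L² − r² sin²θ)].
With r = 0.0598 m, L = 0.1894 m, θ = 79°: √(L² − r² sin²θ) = 0.18007 m.
v = −0.0598·182.2·0.98163·[1 + 0.0598·0.19081/0.18007] = -11.374 m/s.
|v| = 11.374 m/s.

11.4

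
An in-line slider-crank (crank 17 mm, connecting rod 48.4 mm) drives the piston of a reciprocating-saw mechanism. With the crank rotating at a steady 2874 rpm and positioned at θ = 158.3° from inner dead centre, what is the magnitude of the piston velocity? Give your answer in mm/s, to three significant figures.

1270

ω = 2π·2874/60 = 301 rad/s
For an in-line slider-crank, x = r cosθ + √(L² − r² sin²θ), so v = −rω sinθ·[1 + r cosθ/√(L² − r² sin²θ)].
With r = 0.017 m, L = 0.0484 m, θ = 158.3°: √(L² − r² sin²θ) = 0.04799 m.
v = −0.017·301·0.36975·[1 + 0.017·-0.92913/0.04799] = -1.2691 m/s.
|v| = 1.2691 m/s = 1269.1 mm/s.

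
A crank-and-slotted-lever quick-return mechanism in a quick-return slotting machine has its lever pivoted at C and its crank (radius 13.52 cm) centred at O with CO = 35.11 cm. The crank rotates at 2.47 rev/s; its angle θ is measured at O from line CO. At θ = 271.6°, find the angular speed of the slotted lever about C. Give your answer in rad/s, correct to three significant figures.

2.11

ω = 15.52 rad/s (from 2.47 rev/s).
Crank pin A relative to C: A = (d + r cosθ, r sinθ); lever angle φ = atan2(r sinθ, d + r cosθ).
Differentiating tanφ: φ̇ = rω(d cosθ + r)/(d² + r² + 2dr cosθ).
d² + r² + 2dr cosθ = |CA|² = 0.144201 m²;  d cosθ + r = +0.145 m.
|ω_lever| = |0.1352·15.52·+0.145| / 0.144201 = 2.1099 rad/s.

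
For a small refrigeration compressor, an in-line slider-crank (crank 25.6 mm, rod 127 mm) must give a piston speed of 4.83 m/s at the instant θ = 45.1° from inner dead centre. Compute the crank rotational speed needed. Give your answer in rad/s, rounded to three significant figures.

For an in-line slider-crank, |v_piston| = rω|sinθ|·[1 + r cosθ/√(L² − r² sin²θ)].
With r = 0.0256 m, L = 0.127 m, θ = 45.1°: the bracketed kinematic factor |dx/dθ| = 0.02074 m.
ω = v/|dx/dθ| = 4.83/0.02074 = 232.88 rad/s.

233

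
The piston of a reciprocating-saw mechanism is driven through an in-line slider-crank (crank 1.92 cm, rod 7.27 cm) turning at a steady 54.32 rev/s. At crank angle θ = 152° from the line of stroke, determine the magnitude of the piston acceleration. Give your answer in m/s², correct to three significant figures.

1630

ω = 2π·54.3 = 341.3 rad/s
x(θ) = r cosθ + √(L² − r² sin²θ); with ω constant, a = ω²·d²x/dθ².
d²x/dθ² = −r cosθ − r²(cos2θ)/√u − r⁴ sin²2θ/(4u^{3/2}),  u = L² − r² sin²θ = 0.00520404 m².
Substituting r = 0.0192 m, L = 0.0727 m, θ = 152°: d²x/dθ² = +0.014033 m.
a = ω²·d²x/dθ² = (341.3)²·(+0.014033) = +1634.7 m/s²;  |a| = 1634.7 m/s².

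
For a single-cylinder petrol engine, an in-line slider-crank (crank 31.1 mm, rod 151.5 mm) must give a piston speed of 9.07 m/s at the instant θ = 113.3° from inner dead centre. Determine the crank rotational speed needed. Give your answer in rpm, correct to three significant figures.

3310

For an in-line slider-crank, |v_piston| = rω|sinθ|·[1 + r cosθ/√(L² − r² sin²θ)].
With r = 0.0311 m, L = 0.1515 m, θ = 113.3°: the bracketed kinematic factor |dx/dθ| = 0.026202 m.
ω = v/|dx/dθ| = 9.07/0.026202 = 346.16 rad/s.
N = 60ω/(2π) = 3305.6 rpm.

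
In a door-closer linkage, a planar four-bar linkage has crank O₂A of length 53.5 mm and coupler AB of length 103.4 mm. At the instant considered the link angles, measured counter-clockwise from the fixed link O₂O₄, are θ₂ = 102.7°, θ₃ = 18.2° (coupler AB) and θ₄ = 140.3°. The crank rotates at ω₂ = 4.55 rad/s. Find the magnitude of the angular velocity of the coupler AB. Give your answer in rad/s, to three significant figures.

ω₂ = 4.55 rad/s
Differentiating the loop-closure r₂e^{iθ₂}+r₃e^{iθ₃}=r₁+r₄e^{iθ₄} gives r₂ω₂e^{iθ₂}+r₃ω₃e^{iθ₃}=r₄ω₄e^{iθ₄}.
Eliminating the other unknown: ω₃ = r₂ω₂ sin(θ₄−θ₂) / [r₃ sin(θ₃−θ₄)].
Numerator sine = +0.61015; denominator sine = -0.84712.
Result = 0.0535·4.55·(+0.61015) / (0.1034·(-0.84712)) = -1.6956 rad/s; magnitude 1.6956 rad/s.

1.70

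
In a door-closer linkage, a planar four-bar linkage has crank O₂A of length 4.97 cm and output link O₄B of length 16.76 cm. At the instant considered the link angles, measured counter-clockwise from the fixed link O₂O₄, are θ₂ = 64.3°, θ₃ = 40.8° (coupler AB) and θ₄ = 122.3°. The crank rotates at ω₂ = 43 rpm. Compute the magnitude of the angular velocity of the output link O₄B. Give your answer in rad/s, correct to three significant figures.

ω₂ = 4.503 rad/s (from 43 rpm).
Differentiating the loop-closure r₂e^{iθ₂}+r₃e^{iθ₃}=r₁+r₄e^{iθ₄} gives r₂ω₂e^{iθ₂}+r₃ω₃e^{iθ₃}=r₄ω₄e^{iθ₄}.
Eliminating the other unknown: ω₄ = r₂ω₂ sin(θ₂−θ₃) / [r₄ sin(θ₄−θ₃)].
Numerator sine = +0.39875; denominator sine = +0.98902.
Result = 0.0497·4.503·(+0.39875) / (0.1676·(+0.98902)) = +0.53836 rad/s; magnitude 0.53836 rad/s.

0.538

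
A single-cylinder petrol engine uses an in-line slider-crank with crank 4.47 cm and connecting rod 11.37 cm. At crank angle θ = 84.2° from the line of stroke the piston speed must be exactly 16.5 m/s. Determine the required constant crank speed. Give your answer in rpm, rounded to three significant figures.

For an in-line slider-crank, |v_piston| = rω|sinθ|·[1 + r cosθ/√(L² − r² sin²θ)].
With r = 0.0447 m, L = 0.1137 m, θ = 84.2°: the bracketed kinematic factor |dx/dθ| = 0.046391 m.
ω = v/|dx/dθ| = 16.5/0.046391 = 355.67 rad/s.
N = 60ω/(2π) = 3396.4 rpm.

3400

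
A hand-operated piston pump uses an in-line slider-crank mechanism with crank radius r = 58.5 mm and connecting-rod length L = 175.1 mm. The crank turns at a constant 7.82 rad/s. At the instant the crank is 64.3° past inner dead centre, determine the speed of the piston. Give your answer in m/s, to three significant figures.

ω = 7.82 rad/s
For an in-line slider-crank, x = r cosθ + √(L² − r² sin²θ), so v = −rω sinθ·[1 + r cosθ/√(L² − r² sin²θ)].
With r = 0.0585 m, L = 0.1751 m, θ = 64.3°: √(L² − r² sin²θ) = 0.16698 m.
v = −0.0585·7.82·0.90108·[1 + 0.0585·0.43366/0.16698] = -0.47484 m/s.
|v| = 0.47484 m/s.

0.475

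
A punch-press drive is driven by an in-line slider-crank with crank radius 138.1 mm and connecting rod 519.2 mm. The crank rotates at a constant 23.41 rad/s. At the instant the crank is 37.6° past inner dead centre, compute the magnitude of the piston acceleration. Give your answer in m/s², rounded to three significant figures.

ω = 23.41 rad/s
x(θ) = r cosθ + √(L² − r² sin²θ); with ω constant, a = ω²·d²x/dθ².
d²x/dθ² = −r cosθ − r²(cos2θ)/√u − r⁴ sin²2θ/(4u^{3/2}),  u = L² − r² sin²θ = 0.262469 m².
Substituting r = 0.1381 m, L = 0.5192 m, θ = 37.6°: d²x/dθ² = -0.11956 m.
a = ω²·d²x/dθ² = (23.41)²·(-0.11956) = -65.52 m/s²;  |a| = 65.52 m/s².

65.5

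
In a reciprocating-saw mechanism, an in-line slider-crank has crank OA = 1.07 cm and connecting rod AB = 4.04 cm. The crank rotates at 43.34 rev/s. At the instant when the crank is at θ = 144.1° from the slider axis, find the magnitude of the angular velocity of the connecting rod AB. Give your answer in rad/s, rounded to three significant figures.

59.1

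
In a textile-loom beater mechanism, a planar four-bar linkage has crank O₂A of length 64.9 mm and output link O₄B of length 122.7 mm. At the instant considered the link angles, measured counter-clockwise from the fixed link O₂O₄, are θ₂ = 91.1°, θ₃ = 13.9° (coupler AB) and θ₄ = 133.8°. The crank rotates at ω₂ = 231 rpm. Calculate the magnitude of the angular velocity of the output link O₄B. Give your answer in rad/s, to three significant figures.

ω₂ = 24.19 rad/s (from 231 rpm).
Differentiating the loop-closure r₂e^{iθ₂}+r₃e^{iθ₃}=r₁+r₄e^{iθ₄} gives r₂ω₂e^{iθ₂}+r₃ω₃e^{iθ₃}=r₄ω₄e^{iθ₄}.
Eliminating the other unknown: ω₄ = r₂ω₂ sin(θ₂−θ₃) / [r₄ sin(θ₄−θ₃)].
Numerator sine = +0.97515; denominator sine = +0.86690.
Result = 0.0649·24.19·(+0.97515) / (0.1227·(+0.86690)) = +14.393 rad/s; magnitude 14.393 rad/s.

14.4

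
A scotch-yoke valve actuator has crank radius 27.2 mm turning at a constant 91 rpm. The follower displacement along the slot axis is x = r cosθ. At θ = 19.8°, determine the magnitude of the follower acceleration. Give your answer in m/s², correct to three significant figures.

2.32

ω = 9.529 rad/s (from 91 rpm).
x = r cosθ ⇒ ẍ = −rω² cosθ (ω constant).
|a| = rω²|cosθ| = 0.0272·(9.529)²·|cos 19.8°| = 2.324 m/s².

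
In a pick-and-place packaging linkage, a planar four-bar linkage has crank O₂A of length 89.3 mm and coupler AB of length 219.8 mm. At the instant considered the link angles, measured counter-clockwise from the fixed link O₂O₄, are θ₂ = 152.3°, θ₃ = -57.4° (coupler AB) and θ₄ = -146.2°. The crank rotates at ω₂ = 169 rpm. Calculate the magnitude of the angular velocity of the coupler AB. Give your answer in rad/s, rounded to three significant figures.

6.32

ω₂ = 17.7 rad/s (from 169 rpm).
Differentiating the loop-closure r₂e^{iθ₂}+r₃e^{iθ₃}=r₁+r₄e^{iθ₄} gives r₂ω₂e^{iθ₂}+r₃ω₃e^{iθ₃}=r₄ω₄e^{iθ₄}.
Eliminating the other unknown: ω₃ = r₂ω₂ sin(θ₄−θ₂) / [r₃ sin(θ₃−θ₄)].
Numerator sine = +0.87882; denominator sine = +0.99978.
Result = 0.0893·17.7·(+0.87882) / (0.2198·(+0.99978)) = +6.3202 rad/s; magnitude 6.3202 rad/s.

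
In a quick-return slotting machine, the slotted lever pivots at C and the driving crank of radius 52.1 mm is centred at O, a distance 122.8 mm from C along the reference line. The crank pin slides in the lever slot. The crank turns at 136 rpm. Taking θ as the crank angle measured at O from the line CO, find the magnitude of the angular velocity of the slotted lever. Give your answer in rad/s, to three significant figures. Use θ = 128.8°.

1.89

ω = 14.24 rad/s (from 136 rpm).
Crank pin A relative to C: A = (d + r cosθ, r sinθ); lever angle φ = atan2(r sinθ, d + r cosθ).
Differentiating tanφ: φ̇ = rω(d cosθ + r)/(d² + r² + 2dr cosθ).
d² + r² + 2dr cosθ = |CA|² = 0.00977638 m²;  d cosθ + r = -0.024847 m.
|ω_lever| = |0.0521·14.24·-0.024847| / 0.00977638 = 1.8858 rad/s.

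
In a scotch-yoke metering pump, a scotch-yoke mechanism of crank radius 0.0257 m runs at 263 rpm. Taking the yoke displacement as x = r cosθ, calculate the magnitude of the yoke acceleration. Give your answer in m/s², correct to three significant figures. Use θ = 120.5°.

9.89

ω = 27.54 rad/s (from 263 rpm).
x = r cosθ ⇒ ẍ = −rω² cosθ (ω constant).
|a| = rω²|cosθ| = 0.0257·(27.54)²·|cos 120.5°| = 9.894 m/s².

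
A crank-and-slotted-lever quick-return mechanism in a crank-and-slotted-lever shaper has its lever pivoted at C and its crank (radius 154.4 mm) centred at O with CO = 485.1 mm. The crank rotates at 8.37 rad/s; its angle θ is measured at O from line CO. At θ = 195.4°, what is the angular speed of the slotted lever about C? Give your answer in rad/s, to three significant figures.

ω = 8.37 rad/s
Crank pin A relative to C: A = (d + r cosθ, r sinθ); lever angle φ = atan2(r sinθ, d + r cosθ).
Differentiating tanφ: φ̇ = rω(d cosθ + r)/(d² + r² + 2dr cosθ).
d² + r² + 2dr cosθ = |CA|² = 0.114741 m²;  d cosθ + r = -0.31328 m.
|ω_lever| = |0.1544·8.37·-0.31328| / 0.114741 = 3.5285 rad/s.

3.53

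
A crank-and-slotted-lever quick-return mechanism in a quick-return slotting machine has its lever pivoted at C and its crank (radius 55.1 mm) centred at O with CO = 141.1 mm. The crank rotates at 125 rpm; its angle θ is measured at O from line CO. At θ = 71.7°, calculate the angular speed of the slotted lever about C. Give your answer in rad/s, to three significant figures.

2.58

ω = 13.09 rad/s (from 125 rpm).
Crank pin A relative to C: A = (d + r cosθ, r sinθ); lever angle φ = atan2(r sinθ, d + r cosθ).
Differentiating tanφ: φ̇ = rω(d cosθ + r)/(d² + r² + 2dr cosθ).
d² + r² + 2dr cosθ = |CA|² = 0.0278276 m²;  d cosθ + r = +0.099404 m.
|ω_lever| = |0.0551·13.09·+0.099404| / 0.0278276 = 2.5764 rad/s.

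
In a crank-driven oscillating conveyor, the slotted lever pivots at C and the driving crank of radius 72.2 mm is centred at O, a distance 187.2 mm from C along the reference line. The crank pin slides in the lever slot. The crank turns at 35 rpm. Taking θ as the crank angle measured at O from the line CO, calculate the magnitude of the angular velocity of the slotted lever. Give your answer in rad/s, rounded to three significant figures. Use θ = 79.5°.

ω = 3.665 rad/s (from 35 rpm).
Crank pin A relative to C: A = (d + r cosθ, r sinθ); lever angle φ = atan2(r sinθ, d + r cosθ).
Differentiating tanφ: φ̇ = rω(d cosθ + r)/(d² + r² + 2dr cosθ).
d² + r² + 2dr cosθ = |CA|² = 0.0451828 m²;  d cosθ + r = +0.10631 m.
|ω_lever| = |0.0722·3.665·+0.10631| / 0.0451828 = 0.62266 rad/s.

0.623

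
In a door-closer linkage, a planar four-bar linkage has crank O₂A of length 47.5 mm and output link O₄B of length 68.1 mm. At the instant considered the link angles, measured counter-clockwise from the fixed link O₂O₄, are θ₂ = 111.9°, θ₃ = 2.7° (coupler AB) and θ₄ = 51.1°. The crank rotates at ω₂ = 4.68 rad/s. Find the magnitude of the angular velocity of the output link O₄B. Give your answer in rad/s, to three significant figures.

ω₂ = 4.68 rad/s
Differentiating the loop-closure r₂e^{iθ₂}+r₃e^{iθ₃}=r₁+r₄e^{iθ₄} gives r₂ω₂e^{iθ₂}+r₃ω₃e^{iθ₃}=r₄ω₄e^{iθ₄}.
Eliminating the other unknown: ω₄ = r₂ω₂ sin(θ₂−θ₃) / [r₄ sin(θ₄−θ₃)].
Numerator sine = +0.94438; denominator sine = +0.74780.
Result = 0.0475·4.68·(+0.94438) / (0.0681·(+0.74780)) = +4.1224 rad/s; magnitude 4.1224 rad/s.

4.12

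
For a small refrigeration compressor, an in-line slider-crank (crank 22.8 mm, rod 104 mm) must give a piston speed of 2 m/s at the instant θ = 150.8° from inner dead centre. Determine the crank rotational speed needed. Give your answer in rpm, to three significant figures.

2130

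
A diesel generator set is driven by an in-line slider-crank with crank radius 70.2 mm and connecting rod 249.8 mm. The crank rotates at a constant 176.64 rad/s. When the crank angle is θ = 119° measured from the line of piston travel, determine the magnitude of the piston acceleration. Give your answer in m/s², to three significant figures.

1390

ω = 176.6 rad/s
x(θ) = r cosθ + √(L² − r² sin²θ); with ω constant, a = ω²·d²x/dθ².
d²x/dθ² = −r cosθ − r²(cos2θ)/√u − r⁴ sin²2θ/(4u^{3/2}),  u = L² − r² sin²θ = 0.0586303 m².
Substituting r = 0.0702 m, L = 0.2498 m, θ = 119°: d²x/dθ² = +0.044511 m.
a = ω²·d²x/dθ² = (176.6)²·(+0.044511) = +1388.8 m/s²;  |a| = 1388.8 m/s².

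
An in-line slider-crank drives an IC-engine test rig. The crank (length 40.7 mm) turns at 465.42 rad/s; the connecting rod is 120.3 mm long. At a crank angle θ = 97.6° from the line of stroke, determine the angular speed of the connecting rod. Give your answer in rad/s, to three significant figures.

ω = 465.4 rad/s
The rod makes angle φ with the slider axis where L sinφ = r sinθ; differentiating, L cosφ·φ̇ = r ω cosθ.
L cosφ = √(L² − r² sin²θ) = 0.11333 m.
|ω_rod| = r ω |cosθ| / √(L² − r² sin²θ) = 0.0407·465.4·0.13226/0.11333 = 22.105 rad/s.

22.1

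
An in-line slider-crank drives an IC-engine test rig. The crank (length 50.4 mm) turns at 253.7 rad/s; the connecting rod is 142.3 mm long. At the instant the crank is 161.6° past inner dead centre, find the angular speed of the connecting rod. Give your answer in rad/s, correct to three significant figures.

85.8

ω = 253.7 rad/s
The rod makes angle φ with the slider axis where L sinφ = r sinθ; differentiating, L cosφ·φ̇ = r ω cosθ.
L cosφ = √(L² − r² sin²θ) = 0.14141 m.
|ω_rod| = r ω |cosθ| / √(L² − r² sin²θ) = 0.0504·253.7·0.94888/0.14141 = 85.8 rad/s.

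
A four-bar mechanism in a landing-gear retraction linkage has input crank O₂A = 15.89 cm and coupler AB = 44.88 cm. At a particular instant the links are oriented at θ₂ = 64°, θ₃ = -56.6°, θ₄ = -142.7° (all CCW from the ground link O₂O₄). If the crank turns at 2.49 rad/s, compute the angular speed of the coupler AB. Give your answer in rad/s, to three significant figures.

0.397

ω₂ = 2.49 rad/s
Differentiating the loop-closure r₂e^{iθ₂}+r₃e^{iθ₃}=r₁+r₄e^{iθ₄} gives r₂ω₂e^{iθ₂}+r₃ω₃e^{iθ₃}=r₄ω₄e^{iθ₄}.
Eliminating the other unknown: ω₃ = r₂ω₂ sin(θ₄−θ₂) / [r₃ sin(θ₃−θ₄)].
Numerator sine = +0.44932; denominator sine = +0.99768.
Result = 0.1589·2.49·(+0.44932) / (0.4488·(+0.99768)) = +0.39704 rad/s; magnitude 0.39704 rad/s.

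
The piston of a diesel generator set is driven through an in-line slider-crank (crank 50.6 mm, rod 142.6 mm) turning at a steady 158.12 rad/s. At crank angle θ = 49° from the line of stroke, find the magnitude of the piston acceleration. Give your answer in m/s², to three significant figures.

ω = 158.1 rad/s
x(θ) = r cosθ + √(L² − r² sin²θ); with ω constant, a = ω²·d²x/dθ².
d²x/dθ² = −r cosθ − r²(cos2θ)/√u − r⁴ sin²2θ/(4u^{3/2}),  u = L² − r² sin²θ = 0.0188764 m².
Substituting r = 0.0506 m, L = 0.1426 m, θ = 49°: d²x/dθ² = -0.031223 m.
a = ω²·d²x/dθ² = (158.1)²·(-0.031223) = -780.63 m/s²;  |a| = 780.63 m/s².

781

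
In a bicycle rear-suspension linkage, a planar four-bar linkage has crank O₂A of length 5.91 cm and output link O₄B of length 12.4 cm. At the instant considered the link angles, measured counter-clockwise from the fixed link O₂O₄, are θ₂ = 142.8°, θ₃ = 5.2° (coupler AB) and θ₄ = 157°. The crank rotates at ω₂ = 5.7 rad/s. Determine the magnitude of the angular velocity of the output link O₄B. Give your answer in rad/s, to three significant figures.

ω₂ = 5.7 rad/s
Differentiating the loop-closure r₂e^{iθ₂}+r₃e^{iθ₃}=r₁+r₄e^{iθ₄} gives r₂ω₂e^{iθ₂}+r₃ω₃e^{iθ₃}=r₄ω₄e^{iθ₄}.
Eliminating the other unknown: ω₄ = r₂ω₂ sin(θ₂−θ₃) / [r₄ sin(θ₄−θ₃)].
Numerator sine = +0.67430; denominator sine = +0.47255.
Result = 0.0591·5.7·(+0.67430) / (0.124·(+0.47255)) = +3.8766 rad/s; magnitude 3.8766 rad/s.

3.88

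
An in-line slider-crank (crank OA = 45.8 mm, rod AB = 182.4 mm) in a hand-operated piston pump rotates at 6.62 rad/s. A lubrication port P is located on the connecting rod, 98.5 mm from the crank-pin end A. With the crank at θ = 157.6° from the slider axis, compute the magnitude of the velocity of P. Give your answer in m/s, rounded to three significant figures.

ω = 6.62 rad/s.  Crank-pin speed |V_A| = rω = 0.3032 m/s, perpendicular to OA.
Rod angle: sinφ = −(r/L) sinθ ⇒ φ = -5.491°; ω_rod = −rω cosθ/√(L²−r²sin²θ) = +1.5439 rad/s.
V_P = V_A + ω_rod × AP, with AP = 0.0985 m along the rod.
Components: V_Px = −rω sinθ − a·ω_rod·sinφ = -0.10099 m/s;  V_Py = rω cosθ + a·ω_rod·cosφ = -0.12894 m/s.
|V_P| = √(V_Px² + V_Py²) = 0.16378 m/s.

0.164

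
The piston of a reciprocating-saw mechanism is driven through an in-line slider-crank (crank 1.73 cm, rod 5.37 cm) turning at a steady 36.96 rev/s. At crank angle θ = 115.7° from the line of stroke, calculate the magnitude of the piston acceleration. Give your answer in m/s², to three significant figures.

595

ω = 2π·37 = 232.2 rad/s
x(θ) = r cosθ + √(L² − r² sin²θ); with ω constant, a = ω²·d²x/dθ².
d²x/dθ² = −r cosθ − r²(cos2θ)/√u − r⁴ sin²2θ/(4u^{3/2}),  u = L² − r² sin²θ = 0.00264068 m².
Substituting r = 0.0173 m, L = 0.0537 m, θ = 115.7°: d²x/dθ² = +0.011035 m.
a = ω²·d²x/dθ² = (232.2)²·(+0.011035) = +595.11 m/s²;  |a| = 595.11 m/s².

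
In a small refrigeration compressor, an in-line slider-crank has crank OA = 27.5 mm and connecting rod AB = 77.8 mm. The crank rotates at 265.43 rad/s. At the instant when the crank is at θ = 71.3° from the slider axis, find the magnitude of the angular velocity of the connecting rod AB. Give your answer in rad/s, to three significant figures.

31.9

ω = 265.4 rad/s
The rod makes angle φ with the slider axis where L sinφ = r sinθ; differentiating, L cosφ·φ̇ = r ω cosθ.
L cosφ = √(L² − r² sin²θ) = 0.07331 m.
|ω_rod| = r ω |cosθ| / √(L² − r² sin²θ) = 0.0275·265.4·0.32061/0.07331 = 31.923 rad/s.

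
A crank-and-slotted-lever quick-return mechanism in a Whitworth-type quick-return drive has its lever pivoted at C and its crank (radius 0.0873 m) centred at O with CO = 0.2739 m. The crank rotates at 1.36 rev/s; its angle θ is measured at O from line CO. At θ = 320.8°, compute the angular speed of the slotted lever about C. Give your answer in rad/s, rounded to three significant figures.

ω = 8.545 rad/s (from 1.36 rev/s).
Crank pin A relative to C: A = (d + r cosθ, r sinθ); lever angle φ = atan2(r sinθ, d + r cosθ).
Differentiating tanφ: φ̇ = rω(d cosθ + r)/(d² + r² + 2dr cosθ).
d² + r² + 2dr cosθ = |CA|² = 0.119703 m²;  d cosθ + r = +0.29956 m.
|ω_lever| = |0.0873·8.545·+0.29956| / 0.119703 = 1.8668 rad/s.

1.87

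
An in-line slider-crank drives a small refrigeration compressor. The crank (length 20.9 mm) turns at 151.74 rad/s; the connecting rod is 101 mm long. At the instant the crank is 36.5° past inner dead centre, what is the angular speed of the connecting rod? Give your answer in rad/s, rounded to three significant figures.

25.4

ω = 151.7 rad/s
The rod makes angle φ with the slider axis where L sinφ = r sinθ; differentiating, L cosφ·φ̇ = r ω cosθ.
L cosφ = √(L² − r² sin²θ) = 0.10023 m.
|ω_rod| = r ω |cosθ| / √(L² − r² sin²θ) = 0.0209·151.7·0.80386/0.10023 = 25.434 rad/s.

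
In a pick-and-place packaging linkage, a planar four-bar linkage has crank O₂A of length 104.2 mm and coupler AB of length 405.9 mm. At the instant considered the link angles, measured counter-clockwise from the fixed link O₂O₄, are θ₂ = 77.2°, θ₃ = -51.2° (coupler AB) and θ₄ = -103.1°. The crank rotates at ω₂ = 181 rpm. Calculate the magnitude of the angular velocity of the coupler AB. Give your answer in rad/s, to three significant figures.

ω₂ = 18.95 rad/s (from 181 rpm).
Differentiating the loop-closure r₂e^{iθ₂}+r₃e^{iθ₃}=r₁+r₄e^{iθ₄} gives r₂ω₂e^{iθ₂}+r₃ω₃e^{iθ₃}=r₄ω₄e^{iθ₄}.
Eliminating the other unknown: ω₃ = r₂ω₂ sin(θ₄−θ₂) / [r₃ sin(θ₃−θ₄)].
Numerator sine = +0.00524; denominator sine = +0.78694.
Result = 0.1042·18.95·(+0.00524) / (0.4059·(+0.78694)) = +0.032375 rad/s; magnitude 0.032375 rad/s.

0.0324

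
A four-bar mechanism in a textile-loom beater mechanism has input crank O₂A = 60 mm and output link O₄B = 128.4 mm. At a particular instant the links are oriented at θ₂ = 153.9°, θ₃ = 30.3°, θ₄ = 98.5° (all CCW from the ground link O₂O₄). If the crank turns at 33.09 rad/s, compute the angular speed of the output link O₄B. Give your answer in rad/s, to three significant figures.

ω₂ = 33.09 rad/s
Differentiating the loop-closure r₂e^{iθ₂}+r₃e^{iθ₃}=r₁+r₄e^{iθ₄} gives r₂ω₂e^{iθ₂}+r₃ω₃e^{iθ₃}=r₄ω₄e^{iθ₄}.
Eliminating the other unknown: ω₄ = r₂ω₂ sin(θ₂−θ₃) / [r₄ sin(θ₄−θ₃)].
Numerator sine = +0.83292; denominator sine = +0.92849.
Result = 0.06·33.09·(+0.83292) / (0.1284·(+0.92849)) = +13.871 rad/s; magnitude 13.871 rad/s.

13.9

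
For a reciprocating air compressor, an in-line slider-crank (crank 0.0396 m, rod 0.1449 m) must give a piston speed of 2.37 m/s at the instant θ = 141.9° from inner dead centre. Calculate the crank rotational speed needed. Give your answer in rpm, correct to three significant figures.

1180

For an in-line slider-crank, |v_piston| = rω|sinθ|·[1 + r cosθ/√(L² − r² sin²θ)].
With r = 0.0396 m, L = 0.1449 m, θ = 141.9°: the bracketed kinematic factor |dx/dθ| = 0.019103 m.
ω = v/|dx/dθ| = 2.37/0.019103 = 124.06 rad/s.
N = 60ω/(2π) = 1184.7 rpm.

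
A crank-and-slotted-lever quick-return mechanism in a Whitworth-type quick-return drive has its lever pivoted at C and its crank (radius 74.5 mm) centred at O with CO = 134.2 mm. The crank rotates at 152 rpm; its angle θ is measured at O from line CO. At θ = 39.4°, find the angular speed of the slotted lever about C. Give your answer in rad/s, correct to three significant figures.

5.42

ω = 15.92 rad/s (from 152 rpm).
Crank pin A relative to C: A = (d + r cosθ, r sinθ); lever angle φ = atan2(r sinθ, d + r cosθ).
Differentiating tanφ: φ̇ = rω(d cosθ + r)/(d² + r² + 2dr cosθ).
d² + r² + 2dr cosθ = |CA|² = 0.0390113 m²;  d cosθ + r = +0.1782 m.
|ω_lever| = |0.0745·15.92·+0.1782| / 0.0390113 = 5.4169 rad/s.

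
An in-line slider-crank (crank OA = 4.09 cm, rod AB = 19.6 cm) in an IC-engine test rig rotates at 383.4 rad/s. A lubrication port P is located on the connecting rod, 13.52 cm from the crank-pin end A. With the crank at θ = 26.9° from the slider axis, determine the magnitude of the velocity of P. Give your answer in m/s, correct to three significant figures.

9.11

ω = 383.4 rad/s.  Crank-pin speed |V_A| = rω = 15.681 m/s, perpendicular to OA.
Rod angle: sinφ = −(r/L) sinθ ⇒ φ = -5.417°; ω_rod = −rω cosθ/√(L²−r²sin²θ) = -71.669 rad/s.
V_P = V_A + ω_rod × AP, with AP = 0.1352 m along the rod.
Components: V_Px = −rω sinθ − a·ω_rod·sinφ = -8.0095 m/s;  V_Py = rω cosθ + a·ω_rod·cosφ = +4.338 m/s.
|V_P| = √(V_Px² + V_Py²) = 9.1088 m/s.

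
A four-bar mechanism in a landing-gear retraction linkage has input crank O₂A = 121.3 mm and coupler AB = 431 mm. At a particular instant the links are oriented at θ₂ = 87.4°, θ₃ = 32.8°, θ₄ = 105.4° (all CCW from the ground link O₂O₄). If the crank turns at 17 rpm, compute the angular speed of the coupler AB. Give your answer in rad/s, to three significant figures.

ω₂ = 1.78 rad/s (from 17 rpm).
Differentiating the loop-closure r₂e^{iθ₂}+r₃e^{iθ₃}=r₁+r₄e^{iθ₄} gives r₂ω₂e^{iθ₂}+r₃ω₃e^{iθ₃}=r₄ω₄e^{iθ₄}.
Eliminating the other unknown: ω₃ = r₂ω₂ sin(θ₄−θ₂) / [r₃ sin(θ₃−θ₄)].
Numerator sine = +0.30902; denominator sine = -0.95424.
Result = 0.1213·1.78·(+0.30902) / (0.431·(-0.95424)) = -0.16225 rad/s; magnitude 0.16225 rad/s.

0.162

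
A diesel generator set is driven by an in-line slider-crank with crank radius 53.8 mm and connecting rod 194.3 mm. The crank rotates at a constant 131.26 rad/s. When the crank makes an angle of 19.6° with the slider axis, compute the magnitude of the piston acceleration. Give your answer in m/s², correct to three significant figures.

ω = 131.3 rad/s
x(θ) = r cosθ + √(L² − r² sin²θ); with ω constant, a = ω²·d²x/dθ².
d²x/dθ² = −r cosθ − r²(cos2θ)/√u − r⁴ sin²2θ/(4u^{3/2}),  u = L² − r² sin²θ = 0.0374268 m².
Substituting r = 0.0538 m, L = 0.1943 m, θ = 19.6°: d²x/dθ² = -0.062393 m.
a = ω²·d²x/dθ² = (131.3)²·(-0.062393) = -1075 m/s²;  |a| = 1075 m/s².

1070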